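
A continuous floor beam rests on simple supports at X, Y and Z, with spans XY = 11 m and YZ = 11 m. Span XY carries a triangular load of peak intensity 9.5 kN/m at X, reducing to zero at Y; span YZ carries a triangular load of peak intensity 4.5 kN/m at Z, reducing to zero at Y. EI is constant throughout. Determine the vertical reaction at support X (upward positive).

R_X = 30.34 kN

Insert a hinge at Y; M_Y is the redundant, and each span becomes simply supported.
Discontinuity in slope at Y on the released structure — sum the simple-span end rotations:
  span XY: triangular load, peak 9.5: 7w₀L³/(360EI) = 245.9/EI
  span YZ: triangular load, peak 4.5: 7w₀L³/(360EI) = 116.5/EI
  relative rotation θ_0 = (245.9 + 116.5)/EI = 362.3/EI
A unit hogging moment at Y produces rotation L₁/(3EI) + L₂/(3EI) = 7.333/EI.
Slope continuity at Y: θ_0 = M_Y·7.333/EI, so M_Y = 362.3/7.333 = 49.41 kN·m (hogging).
Span XY, ΣM about X with M_Y applied at Y: R_Y^{XY}·11 = 191.6 + 49.41, so R_Y^{XY} = 21.91 kN and R_X = 52.25 − 21.91 = 30.34 kN.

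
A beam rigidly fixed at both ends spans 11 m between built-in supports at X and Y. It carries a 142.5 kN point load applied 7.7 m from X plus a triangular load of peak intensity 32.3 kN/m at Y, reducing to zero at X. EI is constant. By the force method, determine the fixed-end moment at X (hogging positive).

Take the two fixed-end moments M_X, M_Y as redundants; the released structure is the simple span XY.
End rotations of the released simple span under the applied load (×1/EI):
  at X: point load 142.5 at a = 7.7: Pab(L + b)/(6LEI) = 784.5/EI
  at Y: point load 142.5 at a = 7.7: Pab(L + a)/(6LEI) = 1026/EI
  at X: triangular load, peak 32.3: 7w₀L³/(360EI) = 835.9/EI
  at Y: triangular load, peak 32.3: w₀L³/(45EI) = 955.4/EI
  θ_X0 = 1620/EI,  θ_Y0 = 1981/EI
Flexibility coefficients: a unit moment at one end gives L/(3EI) there and L/(6EI) at the far end, so f₁₁ = f₂₂ = 3.667/EI and f₁₂ = f₂₁ = 1.833/EI.
Compatibility — zero rotation at each built-in end:
  3.667 M_X + 1.833 M_Y = 1620
  1.833 M_X + 3.667 M_Y = 1981
Solving the pair gives M_X = 229 kN·m and M_Y = 425.8 kN·m (hogging).

M_X = 229 kN·m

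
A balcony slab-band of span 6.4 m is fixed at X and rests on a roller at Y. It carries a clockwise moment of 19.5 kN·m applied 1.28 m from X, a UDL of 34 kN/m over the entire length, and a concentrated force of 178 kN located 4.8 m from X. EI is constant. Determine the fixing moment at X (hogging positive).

M_X = 316.6 kN·m

Release the roller at Y. Primary structure: cantilever fixed at X.
Deflection at Y on the released cantilever, summing each load's contribution:
  clockwise couple 19.5 at a = 1.28: M₀a(2L − a)/(2EI) = 143.8/EI
  UDL 34: wL⁴/(8EI) = 7130/EI
  point load 178 at a = 4.8: Pa²(3L − a)/(6EI) = 9843/EI
  δ_0 = 17117/EI
Flexibility coefficient — unit upward force at Y: δ_{YY} = L³/(3EI) = 87.38/EI.
Compatibility at Y: δ_0 − R_Y·δ_{YY} = 0, so R_Y = 17117/87.38 = 195.9 kN.
Moment equilibrium about X: M_X = Σ(load moments about X) − R_Y·L = 1570 − 195.9×6.4 = 316.6 kN·m.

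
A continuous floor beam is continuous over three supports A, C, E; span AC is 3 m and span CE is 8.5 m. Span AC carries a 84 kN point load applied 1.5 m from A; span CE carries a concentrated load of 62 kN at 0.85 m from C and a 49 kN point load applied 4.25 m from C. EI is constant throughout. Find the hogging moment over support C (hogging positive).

Insert a hinge at C; M_C is the redundant, and each span becomes simply supported.
Rotations at C on the released spans (each span's end-slope, ×1/EI):
  span AC: point load 84 at a = 1.5: Pab(L + a)/(6LEI) = 47.25/EI
  span CE: point load 62 at a = 0.85: Pab(L + b)/(6LEI) = 127.7/EI
  span CE: point load 49 at a = 4.25: Pab(L + b)/(6LEI) = 221.3/EI
  relative rotation θ_0 = (47.25 + 348.9)/EI = 396.2/EI
A unit hogging moment at C produces rotation L₁/(3EI) + L₂/(3EI) = 3.833/EI.
Slope continuity at C: θ_0 = M_C·3.833/EI, so M_C = 396.2/3.833 = 103.4 kN·m (hogging).

M_C = 103.4 kN·m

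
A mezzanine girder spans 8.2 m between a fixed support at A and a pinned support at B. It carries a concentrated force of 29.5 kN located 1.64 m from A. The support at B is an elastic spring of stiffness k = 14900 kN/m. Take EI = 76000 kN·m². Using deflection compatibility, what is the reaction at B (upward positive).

Take the reaction at B as the redundant and release it; the primary structure is a cantilever fixed at A.
Downward deflection at the released point B due to the loads:
  point load 29.5 at a = 1.64: Pa²(3L − a)/(6EI) = 303.6/EI
Tip deflection under a unit load at B: L³/(3EI) = 183.8/EI.
With EI = 76000 kN·m²: δ_0 = 0.003995 m and δ_{BB} = 0.002418 m/kN.
Compatibility — the spring shortens by R_B/k under the reaction it provides: δ_0 − R_B·δ_{BB} = R_B/k. With 1/k = 0.000067 m/kN, R_B = δ_0 / (δ_{BB} + 1/k) = 0.003995 / (0.002418 + 0.000067) = 1.607 kN.

R_B = 1.607 kN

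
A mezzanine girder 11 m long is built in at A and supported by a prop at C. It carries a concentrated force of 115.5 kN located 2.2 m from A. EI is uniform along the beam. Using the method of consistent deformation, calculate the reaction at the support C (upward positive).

Take the reaction at C as the redundant and release it; the primary structure is a cantilever fixed at A.
Deflection at C on the released cantilever, summing each load's contribution:
  point load 115.5 at a = 2.2: Pa²(3L − a)/(6EI) = 2870/EI
Tip deflection under a unit load at C: L³/(3EI) = 443.7/EI.
Compatibility at C: δ_0 − R_C·δ_{CC} = 0, so R_C = 2870/443.7 = 6.468 kN.

R_C = 6.468 kN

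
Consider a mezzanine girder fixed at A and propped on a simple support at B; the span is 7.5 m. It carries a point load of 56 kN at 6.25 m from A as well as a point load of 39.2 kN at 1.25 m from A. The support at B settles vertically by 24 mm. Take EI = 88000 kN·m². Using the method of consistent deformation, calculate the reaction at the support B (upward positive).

Take the reaction at B as the redundant and release it; the primary structure is a cantilever fixed at A.
Deflection at B on the released cantilever, summing each load's contribution:
  point load 56 at a = 6.25: Pa²(3L − a)/(6EI) = 5924/EI
  point load 39.2 at a = 1.25: Pa²(3L − a)/(6EI) = 216.9/EI
  δ_0 = 6141/EI
Tip deflection under a unit load at B: L³/(3EI) = 140.6/EI.
With EI = 88000 kN·m²: δ_0 = 0.069789 m and δ_{BB} = 0.001598 m/kN.
Compatibility — the beam at B must follow the support down by 0.024 m: δ_0 − R_B·δ_{BB} = 0.024, so R_B = (0.069789 − 0.024)/0.001598 = 28.65 kN.

R_B = 28.65 kN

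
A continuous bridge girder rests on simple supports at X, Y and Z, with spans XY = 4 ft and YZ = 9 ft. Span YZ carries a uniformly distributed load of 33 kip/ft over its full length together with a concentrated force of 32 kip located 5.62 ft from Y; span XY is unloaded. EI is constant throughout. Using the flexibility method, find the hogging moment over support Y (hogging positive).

Release continuity at Y by inserting a hinge; the redundant is the internal moment M_Y. The primary structure is two simply-supported spans XY and YZ.
End slopes at the hinge Y, treating each span as simply supported:
  span YZ: UDL 33: wL³/(24EI) = 1002/EI
  span YZ: point load 32 at a = 5.62: Pab(L + b)/(6LEI) = 139.4/EI
  relative rotation θ_0 = (0 + 1142)/EI = 1142/EI
A unit hogging moment at Y produces rotation L₁/(3EI) + L₂/(3EI) = 4.333/EI.
Slope continuity at Y: θ_0 = M_Y·4.333/EI, so M_Y = 1142/4.333 = 263.5 kip·ft (hogging).

M_Y = 263.5 kip·ft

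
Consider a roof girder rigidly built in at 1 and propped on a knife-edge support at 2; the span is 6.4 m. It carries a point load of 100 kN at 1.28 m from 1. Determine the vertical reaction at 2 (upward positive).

Release the roller at 2. Primary structure: cantilever fixed at 1.
Downward deflection at the released point 2 due to the loads:
  point load 100 at a = 1.28: Pa²(3L − a)/(6EI) = 489.3/EI
Flexibility coefficient — unit upward force at 2: δ_{22} = L³/(3EI) = 87.38/EI.
The prop prevents deflection at 2: R_2 = δ_0/δ_{22} = 489.3/87.38 = 5.6 kN.

R_2 = 5.6 kN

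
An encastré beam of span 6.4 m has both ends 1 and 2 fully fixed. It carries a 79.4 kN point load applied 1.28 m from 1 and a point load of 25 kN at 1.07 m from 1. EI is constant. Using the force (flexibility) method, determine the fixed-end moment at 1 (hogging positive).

Release both end moments; the primary structure is a simply-supported span 12 with redundants M_1 and M_2.
On the primary (simply-supported) span, the end slopes from the loading are:
  at 1: point load 79.4 at a = 1.28: Pab(L + b)/(6LEI) = 156.1/EI
  at 2: point load 79.4 at a = 1.28: Pab(L + a)/(6LEI) = 104.1/EI
  at 1: point load 25 at a = 1.07: Pab(L + b)/(6LEI) = 43.55/EI
  at 2: point load 25 at a = 1.07: Pab(L + a)/(6LEI) = 27.74/EI
  θ_10 = 199.7/EI,  θ_20 = 131.8/EI
Flexibility coefficients: a unit moment at one end gives L/(3EI) there and L/(6EI) at the far end, so f₁₁ = f₂₂ = 2.133/EI and f₁₂ = f₂₁ = 1.067/EI.
Compatibility — zero rotation at each built-in end:
  2.133 M_1 + 1.067 M_2 = 199.7
  1.067 M_1 + 2.133 M_2 = 131.8
Solving the pair gives M_1 = 83.6 kN·m and M_2 = 19.99 kN·m (hogging).

M_1 = 83.6 kN·m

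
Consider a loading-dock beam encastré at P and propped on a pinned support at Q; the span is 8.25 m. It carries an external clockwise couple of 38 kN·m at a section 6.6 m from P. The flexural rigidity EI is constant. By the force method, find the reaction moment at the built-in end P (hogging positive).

Choose R_Q as the redundant. The primary structure is the cantilever fixed at P.
Downward deflection at the released point Q due to the loads:
  clockwise couple 38 at a = 6.6: M₀a(2L − a)/(2EI) = 1241/EI
Tip deflection under a unit load at Q: L³/(3EI) = 187.2/EI.
Compatibility at Q: δ_0 − R_Q·δ_{QQ} = 0, so R_Q = 1241/187.2 = 6.633 kN.
Moment equilibrium about P: M_P = Σ(load moments about P) − R_Q·L = 38 − 6.633×8.25 = -16.72 kN·m.

M_P = -16.72 kN·m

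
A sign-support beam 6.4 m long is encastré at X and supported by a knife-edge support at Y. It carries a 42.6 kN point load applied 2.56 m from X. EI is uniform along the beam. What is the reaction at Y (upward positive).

Release the roller at Y. Primary structure: cantilever fixed at X.
Downward deflection at the released point Y due to the loads:
  point load 42.6 at a = 2.56: Pa²(3L − a)/(6EI) = 774.3/EI
Flexibility coefficient — unit upward force at Y: δ_{YY} = L³/(3EI) = 87.38/EI.
Compatibility at Y: δ_0 − R_Y·δ_{YY} = 0, so R_Y = 774.3/87.38 = 8.861 kN.

R_Y = 8.861 kN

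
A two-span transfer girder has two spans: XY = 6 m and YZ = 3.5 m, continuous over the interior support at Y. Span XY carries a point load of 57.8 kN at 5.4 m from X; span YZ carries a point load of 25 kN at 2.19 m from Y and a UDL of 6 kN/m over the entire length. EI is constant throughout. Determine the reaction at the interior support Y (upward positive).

Release continuity at Y by inserting a hinge; the redundant is the internal moment M_Y. The primary structure is two simply-supported spans XY and YZ.
Rotations at Y on the released spans (each span's end-slope, ×1/EI):
  span XY: point load 57.8 at a = 5.4: Pab(L + a)/(6LEI) = 59.3/EI
  span YZ: point load 25 at a = 2.19: Pab(L + b)/(6LEI) = 16.43/EI
  span YZ: UDL 6: wL³/(24EI) = 10.72/EI
  relative rotation θ_0 = (59.3 + 27.15)/EI = 86.45/EI
A unit hogging moment at Y produces rotation L₁/(3EI) + L₂/(3EI) = 3.167/EI.
Slope continuity at Y: θ_0 = M_Y·3.167/EI, so M_Y = 86.45/3.167 = 27.3 kN·m (hogging).
Span XY, ΣM about X with M_Y applied at Y: R_Y^{XY}·6 = 312.1 + 27.3, so R_Y^{XY} = 56.57 kN and R_X = 57.8 − 56.57 = 1.23 kN.
Span YZ, ΣM about Z: R_Y^{YZ}·3.5 = 69.5 + 27.3, so R_Y^{YZ} = 27.66 kN and R_Z = 46 − 27.66 = 18.34 kN.
R_Y = 56.57 + 27.66 = 84.23 kN.

R_Y = 84.23 kN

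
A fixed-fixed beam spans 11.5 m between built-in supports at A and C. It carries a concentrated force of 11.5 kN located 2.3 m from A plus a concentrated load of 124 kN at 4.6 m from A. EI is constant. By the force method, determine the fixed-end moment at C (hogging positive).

Take the two fixed-end moments M_A, M_C as redundants; the released structure is the simple span AC.
End rotations of the released simple span under the applied load (×1/EI):
  at A: point load 11.5 at a = 2.3: Pab(L + b)/(6LEI) = 73/EI
  at C: point load 11.5 at a = 2.3: Pab(L + a)/(6LEI) = 48.67/EI
  at A: point load 124 at a = 4.6: Pab(L + b)/(6LEI) = 1050/EI
  at C: point load 124 at a = 4.6: Pab(L + a)/(6LEI) = 918.3/EI
  θ_A0 = 1123/EI,  θ_C0 = 967/EI
Flexibility coefficients: a unit moment at one end gives L/(3EI) there and L/(6EI) at the far end, so f₁₁ = f₂₂ = 3.833/EI and f₁₂ = f₂₁ = 1.917/EI.
Compatibility — zero rotation at each built-in end:
  3.833 M_A + 1.917 M_C = 1123
  1.917 M_A + 3.833 M_C = 967
Solving the pair gives M_A = 222.3 kN·m and M_C = 141.1 kN·m (hogging).

M_C = 141.1 kN·m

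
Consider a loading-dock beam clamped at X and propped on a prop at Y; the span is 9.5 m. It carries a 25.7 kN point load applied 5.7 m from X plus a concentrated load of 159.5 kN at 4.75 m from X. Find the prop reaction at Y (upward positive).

Remove the prop at Y; the released (primary) structure is a cantilever built in at X.
Free-end deflection of the primary structure under the applied loading (downward +):
  point load 25.7 at a = 5.7: Pa²(3L − a)/(6EI) = 3173/EI
  point load 159.5 at a = 4.75: Pa²(3L − a)/(6EI) = 14245/EI
  δ_0 = 17418/EI
Tip deflection under a unit load at Y: L³/(3EI) = 285.8/EI.
The prop prevents deflection at Y: R_Y = δ_0/δ_{YY} = 17418/285.8 = 60.95 kN.

R_Y = 60.95 kN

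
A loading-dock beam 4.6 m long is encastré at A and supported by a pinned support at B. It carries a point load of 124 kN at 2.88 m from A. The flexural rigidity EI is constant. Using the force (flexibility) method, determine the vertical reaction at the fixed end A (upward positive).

R_A = 66.31 kN

Take the reaction at B as the redundant and release it; the primary structure is a cantilever fixed at A.
Free-end deflection of the primary structure under the applied loading (downward +):
  point load 124 at a = 2.88: Pa²(3L − a)/(6EI) = 1872/EI
Tip deflection under a unit load at B: L³/(3EI) = 32.45/EI.
Compatibility at B: δ_0 − R_B·δ_{BB} = 0, so R_B = 1872/32.45 = 57.69 kN.
Vertical equilibrium: R_A = ΣP − R_B = 124 − 57.69 = 66.31 kN.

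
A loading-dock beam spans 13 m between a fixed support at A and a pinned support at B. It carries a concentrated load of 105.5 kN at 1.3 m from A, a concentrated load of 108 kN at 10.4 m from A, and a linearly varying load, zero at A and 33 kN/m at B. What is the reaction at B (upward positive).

Release the roller at B. Primary structure: cantilever fixed at A.
Primary-structure tip deflection at B by superposition:
  point load 105.5 at a = 1.3: Pa²(3L − a)/(6EI) = 1120/EI
  point load 108 at a = 10.4: Pa²(3L − a)/(6EI) = 55681/EI
  triangular load, peak 33 at the free end: 11w₀L⁴/(120EI) = 86397/EI
  δ_0 = 143198/EI
Tip deflection under a unit load at B: L³/(3EI) = 732.3/EI.
The prop prevents deflection at B: R_B = δ_0/δ_{BB} = 143198/732.3 = 195.5 kN.

R_B = 195.5 kN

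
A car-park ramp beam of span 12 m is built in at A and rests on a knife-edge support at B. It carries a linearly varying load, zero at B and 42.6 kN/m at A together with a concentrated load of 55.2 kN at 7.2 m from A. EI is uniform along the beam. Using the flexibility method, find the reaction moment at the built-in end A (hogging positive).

M_A = 520.2 kN·m

Choose R_B as the redundant. The primary structure is the cantilever fixed at A.
Deflection at B on the released cantilever, summing each load's contribution:
  triangular load, peak 42.6 at the fixed end: w₀L⁴/(30EI) = 29445/EI
  point load 55.2 at a = 7.2: Pa²(3L − a)/(6EI) = 13736/EI
  δ_0 = 43181/EI
Flexibility coefficient — unit upward force at B: δ_{BB} = L³/(3EI) = 576/EI.
The prop prevents deflection at B: R_B = δ_0/δ_{BB} = 43181/576 = 74.97 kN.
Moment equilibrium about A: M_A = Σ(load moments about A) − R_B·L = 1420 − 74.97×12 = 520.2 kN·m.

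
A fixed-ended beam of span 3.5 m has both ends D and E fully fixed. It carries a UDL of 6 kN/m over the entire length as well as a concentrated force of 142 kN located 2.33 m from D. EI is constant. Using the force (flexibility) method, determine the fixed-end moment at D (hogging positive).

Release both end moments; the primary structure is a simply-supported span DE with redundants M_D and M_E.
On the primary (simply-supported) span, the end slopes from the loading are:
  at D: UDL 6: wL³/(24EI) = 10.72/EI
  at E: UDL 6: wL³/(24EI) = 10.72/EI
  at D: point load 142 at a = 2.33: Pab(L + b)/(6LEI) = 86.09/EI
  at E: point load 142 at a = 2.33: Pab(L + a)/(6LEI) = 107.5/EI
  θ_D0 = 96.8/EI,  θ_E0 = 118.2/EI
Flexibility coefficients: a unit moment at one end gives L/(3EI) there and L/(6EI) at the far end, so f₁₁ = f₂₂ = 1.167/EI and f₁₂ = f₂₁ = 0.5833/EI.
Compatibility — zero rotation at each built-in end:
  1.167 M_D + 0.5833 M_E = 96.8
  0.5833 M_D + 1.167 M_E = 118.2
Solving the pair gives M_D = 43.1 kN·m and M_E = 79.75 kN·m (hogging).

M_D = 43.1 kN·m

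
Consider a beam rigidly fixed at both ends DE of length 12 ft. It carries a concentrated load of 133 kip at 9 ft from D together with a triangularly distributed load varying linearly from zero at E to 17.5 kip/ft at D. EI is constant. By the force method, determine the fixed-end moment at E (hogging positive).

M_E = 308.4 kip·ft

Release both end moments; the primary structure is a simply-supported span DE with redundants M_D and M_E.
End rotations of the released simple span under the applied load (×1/EI):
  at D: point load 133 at a = 9: Pab(L + b)/(6LEI) = 748.1/EI
  at E: point load 133 at a = 9: Pab(L + a)/(6LEI) = 1047/EI
  at D: triangular load, peak 17.5: w₀L³/(45EI) = 672/EI
  at E: triangular load, peak 17.5: 7w₀L³/(360EI) = 588/EI
  θ_D0 = 1420/EI,  θ_E0 = 1635/EI
Flexibility coefficients: a unit moment at one end gives L/(3EI) there and L/(6EI) at the far end, so f₁₁ = f₂₂ = 4/EI and f₁₂ = f₂₁ = 2/EI.
Compatibility — zero rotation at each built-in end:
  4 M_D + 2 M_E = 1420
  2 M_D + 4 M_E = 1635
Solving the pair gives M_D = 200.8 kip·ft and M_E = 308.4 kip·ft (hogging).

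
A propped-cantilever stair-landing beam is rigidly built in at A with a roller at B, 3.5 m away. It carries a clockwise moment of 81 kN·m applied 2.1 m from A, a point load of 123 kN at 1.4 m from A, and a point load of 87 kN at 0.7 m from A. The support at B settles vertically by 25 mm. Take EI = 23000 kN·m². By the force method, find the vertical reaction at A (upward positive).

Release the roller at B. Primary structure: cantilever fixed at A.
Deflection at B on the released cantilever, summing each load's contribution:
  clockwise couple 81 at a = 2.1: M₀a(2L − a)/(2EI) = 416.7/EI
  point load 123 at a = 1.4: Pa²(3L − a)/(6EI) = 365.6/EI
  point load 87 at a = 0.7: Pa²(3L − a)/(6EI) = 69.63/EI
  δ_0 = 852/EI
Tip deflection under a unit load at B: L³/(3EI) = 14.29/EI.
With EI = 23000 kN·m²: δ_0 = 0.037044 m and δ_{BB} = 0.000621 m/kN.
Compatibility — the beam at B must follow the support down by 0.025 m: δ_0 − R_B·δ_{BB} = 0.025, so R_B = (0.037044 − 0.025)/0.000621 = 19.38 kN.
Vertical equilibrium: R_A = ΣP − R_B = 210 − 19.38 = 190.6 kN.

R_A = 190.6 kN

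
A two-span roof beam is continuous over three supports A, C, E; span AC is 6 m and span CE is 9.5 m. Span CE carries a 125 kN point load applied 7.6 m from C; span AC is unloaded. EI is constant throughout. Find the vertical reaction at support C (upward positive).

R_C = 44 kN

Insert a hinge at C; M_C is the redundant, and each span becomes simply supported.
Discontinuity in slope at C on the released structure — sum the simple-span end rotations:
  span CE: point load 125 at a = 7.6: Pab(L + b)/(6LEI) = 361/EI
  relative rotation θ_0 = (0 + 361)/EI = 361/EI
A unit hogging moment at C produces rotation L₁/(3EI) + L₂/(3EI) = 5.167/EI.
Compatibility: M_C·(L₁+L₂)/(3EI) = θ_0, giving M_C = 69.87 kN·m (hogging).
Span AC, ΣM about A with M_C applied at C: R_C^{AC}·6 = 0 + 69.87, so R_C^{AC} = 11.65 kN and R_A = 0 − 11.65 = -11.65 kN.
Span CE, ΣM about E: R_C^{CE}·9.5 = 237.5 + 69.87, so R_C^{CE} = 32.35 kN and R_E = 125 − 32.35 = 92.65 kN.
R_C = 11.65 + 32.35 = 44 kN.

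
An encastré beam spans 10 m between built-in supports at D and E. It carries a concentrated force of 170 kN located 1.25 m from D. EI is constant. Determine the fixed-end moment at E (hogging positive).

Release both end moments; the primary structure is a simply-supported span DE with redundants M_D and M_E.
On the primary (simply-supported) span, the end slopes from the loading are:
  at D: point load 170 at a = 1.25: Pab(L + b)/(6LEI) = 581.1/EI
  at E: point load 170 at a = 1.25: Pab(L + a)/(6LEI) = 348.6/EI
  θ_D0 = 581.1/EI,  θ_E0 = 348.6/EI
Flexibility coefficients: a unit moment at one end gives L/(3EI) there and L/(6EI) at the far end, so f₁₁ = f₂₂ = 3.333/EI and f₁₂ = f₂₁ = 1.667/EI.
Compatibility — zero rotation at each built-in end:
  3.333 M_D + 1.667 M_E = 581.1
  1.667 M_D + 3.333 M_E = 348.6
Solving the pair gives M_D = 162.7 kN·m and M_E = 23.24 kN·m (hogging).

M_E = 23.24 kN·m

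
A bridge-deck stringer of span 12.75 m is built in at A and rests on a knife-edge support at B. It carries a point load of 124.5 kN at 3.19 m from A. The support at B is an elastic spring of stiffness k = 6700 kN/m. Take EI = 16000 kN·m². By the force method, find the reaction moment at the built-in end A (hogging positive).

Choose R_B as the redundant. The primary structure is the cantilever fixed at A.
Downward deflection at the released point B due to the loads:
  point load 124.5 at a = 3.19: Pa²(3L − a)/(6EI) = 7403/EI
Tip deflection under a unit load at B: L³/(3EI) = 690.9/EI.
With EI = 16000 kN·m²: δ_0 = 0.46269 m and δ_{BB} = 0.043181 m/kN.
Compatibility — the spring shortens by R_B/k under the reaction it provides: δ_0 − R_B·δ_{BB} = R_B/k. With 1/k = 0.000149 m/kN, R_B = δ_0 / (δ_{BB} + 1/k) = 0.46269 / (0.043181 + 0.000149) = 10.68 kN.
Moment equilibrium about A: M_A = Σ(load moments about A) − R_B·L = 397.2 − 10.68×12.75 = 261 kN·m.

M_A = 261 kN·m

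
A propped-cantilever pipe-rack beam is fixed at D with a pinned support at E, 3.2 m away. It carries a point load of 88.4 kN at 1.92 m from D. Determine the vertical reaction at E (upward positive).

Take the reaction at E as the redundant and release it; the primary structure is a cantilever fixed at D.
Deflection at E on the released cantilever, summing each load's contribution:
  point load 88.4 at a = 1.92: Pa²(3L − a)/(6EI) = 417.1/EI
Tip deflection under a unit load at E: L³/(3EI) = 10.92/EI.
The prop prevents deflection at E: R_E = δ_0/δ_{EE} = 417.1/10.92 = 38.19 kN.

R_E = 38.19 kN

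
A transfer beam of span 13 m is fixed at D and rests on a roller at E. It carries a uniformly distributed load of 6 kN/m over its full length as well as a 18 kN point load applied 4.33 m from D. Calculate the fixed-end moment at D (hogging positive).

M_D = 170.1 kN·m

Release the roller at E. Primary structure: cantilever fixed at D.
Primary-structure tip deflection at E by superposition:
  UDL 6: wL⁴/(8EI) = 21421/EI
  point load 18 at a = 4.33: Pa²(3L − a)/(6EI) = 1950/EI
  δ_0 = 23371/EI
Flexibility coefficient — unit upward force at E: δ_{EE} = L³/(3EI) = 732.3/EI.
The prop prevents deflection at E: R_E = δ_0/δ_{EE} = 23371/732.3 = 31.91 kN.
Moment equilibrium about D: M_D = Σ(load moments about D) − R_E·L = 584.9 − 31.91×13 = 170.1 kN·m.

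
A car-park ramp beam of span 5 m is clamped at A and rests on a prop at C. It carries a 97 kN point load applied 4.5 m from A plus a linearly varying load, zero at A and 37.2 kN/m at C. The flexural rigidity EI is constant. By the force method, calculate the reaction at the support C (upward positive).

R_C = 133.6 kN

Take the reaction at C as the redundant and release it; the primary structure is a cantilever fixed at A.
Deflection at C on the released cantilever, summing each load's contribution:
  point load 97 at a = 4.5: Pa²(3L − a)/(6EI) = 3437/EI
  triangular load, peak 37.2 at the free end: 11w₀L⁴/(120EI) = 2131/EI
  δ_0 = 5569/EI
Flexibility coefficient — unit upward force at C: δ_{CC} = L³/(3EI) = 41.67/EI.
Compatibility at C: δ_0 − R_C·δ_{CC} = 0, so R_C = 5569/41.67 = 133.6 kN.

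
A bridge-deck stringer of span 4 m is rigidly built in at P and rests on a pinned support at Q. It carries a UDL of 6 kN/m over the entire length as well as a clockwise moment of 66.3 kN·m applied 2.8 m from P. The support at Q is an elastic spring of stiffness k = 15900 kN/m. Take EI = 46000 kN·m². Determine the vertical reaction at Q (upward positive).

Remove the prop at Q; the released (primary) structure is a cantilever built in at P.
Deflection at Q on the released cantilever, summing each load's contribution:
  UDL 6: wL⁴/(8EI) = 192/EI
  clockwise couple 66.3 at a = 2.8: M₀a(2L − a)/(2EI) = 482.7/EI
  δ_0 = 674.7/EI
Tip deflection under a unit load at Q: L³/(3EI) = 21.33/EI.
With EI = 46000 kN·m²: δ_0 = 0.014667 m and δ_{QQ} = 0.000464 m/kN.
Compatibility — the spring shortens by R_Q/k under the reaction it provides: δ_0 − R_Q·δ_{QQ} = R_Q/k. With 1/k = 0.000063 m/kN, R_Q = δ_0 / (δ_{QQ} + 1/k) = 0.014667 / (0.000464 + 0.000063) = 27.85 kN.

R_Q = 27.85 kN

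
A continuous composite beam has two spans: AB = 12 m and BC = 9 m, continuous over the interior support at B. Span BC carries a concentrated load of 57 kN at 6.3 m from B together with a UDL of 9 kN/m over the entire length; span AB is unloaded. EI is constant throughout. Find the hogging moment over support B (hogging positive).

M_B = 69.06 kN·m

Insert a hinge at B; M_B is the redundant, and each span becomes simply supported.
End slopes at the hinge B, treating each span as simply supported:
  span BC: point load 57 at a = 6.3: Pab(L + b)/(6LEI) = 210.1/EI
  span BC: UDL 9: wL³/(24EI) = 273.4/EI
  relative rotation θ_0 = (0 + 483.4)/EI = 483.4/EI
A unit hogging moment at B produces rotation L₁/(3EI) + L₂/(3EI) = 7/EI.
Slope continuity at B: θ_0 = M_B·7/EI, so M_B = 483.4/7 = 69.06 kN·m (hogging).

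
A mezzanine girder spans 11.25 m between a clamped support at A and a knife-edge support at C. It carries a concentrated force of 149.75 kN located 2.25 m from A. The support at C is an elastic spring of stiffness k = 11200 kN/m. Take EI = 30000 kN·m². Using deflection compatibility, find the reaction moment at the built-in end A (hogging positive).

Release the roller at C. Primary structure: cantilever fixed at A.
Primary-structure tip deflection at C by superposition:
  point load 149.75 at a = 2.25: Pa²(3L − a)/(6EI) = 3980/EI
Tip deflection under a unit load at C: L³/(3EI) = 474.6/EI.
With EI = 30000 kN·m²: δ_0 = 0.13267 m and δ_{CC} = 0.01582 m/kN.
Compatibility — the spring shortens by R_C/k under the reaction it provides: δ_0 − R_C·δ_{CC} = R_C/k. With 1/k = 0.000089 m/kN, R_C = δ_0 / (δ_{CC} + 1/k) = 0.13267 / (0.01582 + 0.000089) = 8.339 kN.
Moment equilibrium about A: M_A = Σ(load moments about A) − R_C·L = 336.9 − 8.339×11.25 = 243.1 kN·m.

M_A = 243.1 kN·m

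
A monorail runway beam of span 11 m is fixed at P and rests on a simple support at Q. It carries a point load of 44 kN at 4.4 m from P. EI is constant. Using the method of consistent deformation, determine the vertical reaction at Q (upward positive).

Release the roller at Q. Primary structure: cantilever fixed at P.
Downward deflection at the released point Q due to the loads:
  point load 44 at a = 4.4: Pa²(3L − a)/(6EI) = 4060/EI
Flexibility coefficient — unit upward force at Q: δ_{QQ} = L³/(3EI) = 443.7/EI.
The prop prevents deflection at Q: R_Q = δ_0/δ_{QQ} = 4060/443.7 = 9.152 kN.

R_Q = 9.152 kN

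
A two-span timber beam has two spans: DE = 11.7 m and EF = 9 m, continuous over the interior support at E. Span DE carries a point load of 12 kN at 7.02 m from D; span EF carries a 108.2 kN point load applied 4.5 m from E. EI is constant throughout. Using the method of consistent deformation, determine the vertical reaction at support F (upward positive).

R_F = 43.59 kN

Insert a hinge at E; M_E is the redundant, and each span becomes simply supported.
Discontinuity in slope at E on the released structure — sum the simple-span end rotations:
  span DE: point load 12 at a = 7.02: Pab(L + a)/(6LEI) = 105.1/EI
  span EF: point load 108.2 at a = 4.5: Pab(L + b)/(6LEI) = 547.8/EI
  relative rotation θ_0 = (105.1 + 547.8)/EI = 652.9/EI
A unit hogging moment at E produces rotation L₁/(3EI) + L₂/(3EI) = 6.9/EI.
Slope continuity at E: θ_0 = M_E·6.9/EI, so M_E = 652.9/6.9 = 94.62 kN·m (hogging).
Span EF, ΣM about F: R_E^{EF}·9 = 486.9 + 94.62, so R_E^{EF} = 64.61 kN and R_F = 108.2 − 64.61 = 43.59 kN.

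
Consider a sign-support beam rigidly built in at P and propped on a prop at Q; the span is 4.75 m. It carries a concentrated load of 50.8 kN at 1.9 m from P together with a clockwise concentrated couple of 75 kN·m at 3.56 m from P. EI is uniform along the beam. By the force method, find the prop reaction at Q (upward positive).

Release the roller at Q. Primary structure: cantilever fixed at P.
Deflection at Q on the released cantilever, summing each load's contribution:
  point load 50.8 at a = 1.9: Pa²(3L − a)/(6EI) = 377.5/EI
  clockwise couple 75 at a = 3.56: M₀a(2L − a)/(2EI) = 793/EI
  δ_0 = 1170/EI
Tip deflection under a unit load at Q: L³/(3EI) = 35.72/EI.
The prop prevents deflection at Q: R_Q = δ_0/δ_{QQ} = 1170/35.72 = 32.76 kN.

R_Q = 32.76 kN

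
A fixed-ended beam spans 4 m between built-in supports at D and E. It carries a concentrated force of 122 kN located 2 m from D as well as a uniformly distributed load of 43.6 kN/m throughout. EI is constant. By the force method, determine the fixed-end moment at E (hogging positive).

M_E = 119.1 kN·m

Release both end moments; the primary structure is a simply-supported span DE with redundants M_D and M_E.
End rotations of the released simple span under the applied load (×1/EI):
  at D: point load 122 at a = 2: Pab(L + b)/(6LEI) = 122/EI
  at E: point load 122 at a = 2: Pab(L + a)/(6LEI) = 122/EI
  at D: UDL 43.6: wL³/(24EI) = 116.3/EI
  at E: UDL 43.6: wL³/(24EI) = 116.3/EI
  θ_D0 = 238.3/EI,  θ_E0 = 238.3/EI
Flexibility coefficients: a unit moment at one end gives L/(3EI) there and L/(6EI) at the far end, so f₁₁ = f₂₂ = 1.333/EI and f₁₂ = f₂₁ = 0.6667/EI.
Compatibility — zero rotation at each built-in end:
  1.333 M_D + 0.6667 M_E = 238.3
  0.6667 M_D + 1.333 M_E = 238.3
Solving the pair gives M_D = 119.1 kN·m and M_E = 119.1 kN·m (hogging).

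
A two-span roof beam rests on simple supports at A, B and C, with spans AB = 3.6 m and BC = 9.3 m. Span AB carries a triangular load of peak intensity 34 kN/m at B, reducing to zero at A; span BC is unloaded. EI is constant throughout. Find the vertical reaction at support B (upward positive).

Take M_B as the redundant. Released structure: two simple spans AB and BC with a hinge at B.
Discontinuity in slope at B on the released structure — sum the simple-span end rotations:
  span AB: triangular load, peak 34: w₀L³/(45EI) = 35.25/EI
  relative rotation θ_0 = (35.25 + 0)/EI = 35.25/EI
A unit hogging moment at B produces rotation L₁/(3EI) + L₂/(3EI) = 4.3/EI.
Slope continuity at B: θ_0 = M_B·4.3/EI, so M_B = 35.25/4.3 = 8.198 kN·m (hogging).
Span AB, ΣM about A with M_B applied at B: R_B^{AB}·3.6 = 146.9 + 8.198, so R_B^{AB} = 43.08 kN and R_A = 61.2 − 43.08 = 18.12 kN.
Span BC, ΣM about C: R_B^{BC}·9.3 = 0 + 8.198, so R_B^{BC} = 0.8815 kN and R_C = 0 − 0.8815 = -0.8815 kN.
R_B = 43.08 + 0.8815 = 43.96 kN.

R_B = 43.96 kN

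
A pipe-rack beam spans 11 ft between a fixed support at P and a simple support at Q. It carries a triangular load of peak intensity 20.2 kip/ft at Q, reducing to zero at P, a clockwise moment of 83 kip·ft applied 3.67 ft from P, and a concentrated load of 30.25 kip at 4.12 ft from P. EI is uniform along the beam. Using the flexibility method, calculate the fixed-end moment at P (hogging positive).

M_P = 219.7 kip·ft

Remove the prop at Q; the released (primary) structure is a cantilever built in at P.
Downward deflection at the released point Q due to the loads:
  triangular load, peak 20.2 at the free end: 11w₀L⁴/(120EI) = 27110/EI
  clockwise couple 83 at a = 3.67: M₀a(2L − a)/(2EI) = 2792/EI
  point load 30.25 at a = 4.12: Pa²(3L − a)/(6EI) = 2472/EI
  δ_0 = 32374/EI
Flexibility coefficient — unit upward force at Q: δ_{QQ} = L³/(3EI) = 443.7/EI.
Compatibility at Q: δ_0 − R_Q·δ_{QQ} = 0, so R_Q = 32374/443.7 = 72.97 kip.
Moment equilibrium about P: M_P = Σ(load moments about P) − R_Q·L = 1022 − 72.97×11 = 219.7 kip·ft.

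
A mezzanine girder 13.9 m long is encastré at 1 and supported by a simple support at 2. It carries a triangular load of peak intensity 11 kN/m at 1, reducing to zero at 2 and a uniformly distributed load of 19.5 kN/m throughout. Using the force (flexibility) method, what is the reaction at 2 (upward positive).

Release the roller at 2. Primary structure: cantilever fixed at 1.
Deflection at 2 on the released cantilever, summing each load's contribution:
  triangular load, peak 11 at the fixed end: w₀L⁴/(30EI) = 13688/EI
  UDL 19.5: wL⁴/(8EI) = 90992/EI
  δ_0 = 104680/EI
Flexibility coefficient — unit upward force at 2: δ_{22} = L³/(3EI) = 895.2/EI.
Compatibility at 2: δ_0 − R_2·δ_{22} = 0, so R_2 = 104680/895.2 = 116.9 kN.

R_2 = 116.9 kN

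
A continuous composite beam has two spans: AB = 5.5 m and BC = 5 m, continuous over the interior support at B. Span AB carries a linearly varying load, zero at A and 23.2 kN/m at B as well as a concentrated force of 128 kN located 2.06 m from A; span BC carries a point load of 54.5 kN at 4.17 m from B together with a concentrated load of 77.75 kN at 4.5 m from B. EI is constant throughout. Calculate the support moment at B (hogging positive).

M_B = 103.5 kN·m

Insert a hinge at B; M_B is the redundant, and each span becomes simply supported.
End slopes at the hinge B, treating each span as simply supported:
  span AB: triangular load, peak 23.2: w₀L³/(45EI) = 85.78/EI
  span AB: point load 128 at a = 2.06: Pab(L + a)/(6LEI) = 207.8/EI
  span BC: point load 54.5 at a = 4.17: Pab(L + b)/(6LEI) = 36.66/EI
  span BC: point load 77.75 at a = 4.5: Pab(L + b)/(6LEI) = 32.07/EI
  relative rotation θ_0 = (293.6 + 68.73)/EI = 362.3/EI
A unit hogging moment at B produces rotation L₁/(3EI) + L₂/(3EI) = 3.5/EI.
Compatibility: M_B·(L₁+L₂)/(3EI) = θ_0, giving M_B = 103.5 kN·m (hogging).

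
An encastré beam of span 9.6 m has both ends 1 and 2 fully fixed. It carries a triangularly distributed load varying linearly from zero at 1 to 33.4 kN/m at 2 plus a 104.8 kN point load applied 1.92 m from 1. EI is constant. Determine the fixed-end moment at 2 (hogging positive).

M_2 = 186.1 kN·m

Take the two fixed-end moments M_1, M_2 as redundants; the released structure is the simple span 12.
End rotations of the released simple span under the applied load (×1/EI):
  at 1: triangular load, peak 33.4: 7w₀L³/(360EI) = 574.6/EI
  at 2: triangular load, peak 33.4: w₀L³/(45EI) = 656.7/EI
  at 1: point load 104.8 at a = 1.92: Pab(L + b)/(6LEI) = 463.6/EI
  at 2: point load 104.8 at a = 1.92: Pab(L + a)/(6LEI) = 309.1/EI
  θ_10 = 1038/EI,  θ_20 = 965.7/EI
Flexibility coefficients: a unit moment at one end gives L/(3EI) there and L/(6EI) at the far end, so f₁₁ = f₂₂ = 3.2/EI and f₁₂ = f₂₁ = 1.6/EI.
Compatibility — zero rotation at each built-in end:
  3.2 M_1 + 1.6 M_2 = 1038
  1.6 M_1 + 3.2 M_2 = 965.7
Solving the pair gives M_1 = 231.4 kN·m and M_2 = 186.1 kN·m (hogging).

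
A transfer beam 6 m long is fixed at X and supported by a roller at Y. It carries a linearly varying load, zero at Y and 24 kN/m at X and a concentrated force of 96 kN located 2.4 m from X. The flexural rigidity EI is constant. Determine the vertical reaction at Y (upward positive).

Take the reaction at Y as the redundant and release it; the primary structure is a cantilever fixed at X.
Free-end deflection of the primary structure under the applied loading (downward +):
  triangular load, peak 24 at the fixed end: w₀L⁴/(30EI) = 1037/EI
  point load 96 at a = 2.4: Pa²(3L − a)/(6EI) = 1438/EI
  δ_0 = 2474/EI
Tip deflection under a unit load at Y: L³/(3EI) = 72/EI.
The prop prevents deflection at Y: R_Y = δ_0/δ_{YY} = 2474/72 = 34.37 kN.

R_Y = 34.37 kN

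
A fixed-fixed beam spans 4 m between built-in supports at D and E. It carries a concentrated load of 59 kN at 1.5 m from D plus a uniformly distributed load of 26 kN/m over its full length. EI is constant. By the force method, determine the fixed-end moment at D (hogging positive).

Release both end moments; the primary structure is a simply-supported span DE with redundants M_D and M_E.
Simple-span end rotations at D and E under the given loads:
  at D: point load 59 at a = 1.5: Pab(L + b)/(6LEI) = 59.92/EI
  at E: point load 59 at a = 1.5: Pab(L + a)/(6LEI) = 50.7/EI
  at D: UDL 26: wL³/(24EI) = 69.33/EI
  at E: UDL 26: wL³/(24EI) = 69.33/EI
  θ_D0 = 129.3/EI,  θ_E0 = 120/EI
Flexibility coefficients: a unit moment at one end gives L/(3EI) there and L/(6EI) at the far end, so f₁₁ = f₂₂ = 1.333/EI and f₁₂ = f₂₁ = 0.6667/EI.
Compatibility — zero rotation at each built-in end:
  1.333 M_D + 0.6667 M_E = 129.3
  0.6667 M_D + 1.333 M_E = 120
Solving the pair gives M_D = 69.24 kN·m and M_E = 55.41 kN·m (hogging).

M_D = 69.24 kN·m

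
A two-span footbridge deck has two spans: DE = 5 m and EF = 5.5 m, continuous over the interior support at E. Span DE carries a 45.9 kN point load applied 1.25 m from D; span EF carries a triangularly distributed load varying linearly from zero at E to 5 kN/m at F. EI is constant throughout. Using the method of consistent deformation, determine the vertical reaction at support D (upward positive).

R_D = 30.94 kN

Take M_E as the redundant. Released structure: two simple spans DE and EF with a hinge at E.
End slopes at the hinge E, treating each span as simply supported:
  span DE: point load 45.9 at a = 1.25: Pab(L + a)/(6LEI) = 44.82/EI
  span EF: triangular load, peak 5: 7w₀L³/(360EI) = 16.18/EI
  relative rotation θ_0 = (44.82 + 16.18)/EI = 61/EI
A unit hogging moment at E produces rotation L₁/(3EI) + L₂/(3EI) = 3.5/EI.
Compatibility: M_E·(L₁+L₂)/(3EI) = θ_0, giving M_E = 17.43 kN·m (hogging).
Span DE, ΣM about D with M_E applied at E: R_E^{DE}·5 = 57.38 + 17.43, so R_E^{DE} = 14.96 kN and R_D = 45.9 − 14.96 = 30.94 kN.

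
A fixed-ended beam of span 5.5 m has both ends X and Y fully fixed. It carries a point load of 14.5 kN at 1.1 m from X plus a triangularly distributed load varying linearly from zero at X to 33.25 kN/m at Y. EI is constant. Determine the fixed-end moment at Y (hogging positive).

Release both end moments; the primary structure is a simply-supported span XY with redundants M_X and M_Y.
On the primary (simply-supported) span, the end slopes from the loading are:
  at X: point load 14.5 at a = 1.1: Pab(L + b)/(6LEI) = 21.05/EI
  at Y: point load 14.5 at a = 1.1: Pab(L + a)/(6LEI) = 14.04/EI
  at X: triangular load, peak 33.25: 7w₀L³/(360EI) = 107.6/EI
  at Y: triangular load, peak 33.25: w₀L³/(45EI) = 122.9/EI
  θ_X0 = 128.6/EI,  θ_Y0 = 137/EI
Flexibility coefficients: a unit moment at one end gives L/(3EI) there and L/(6EI) at the far end, so f₁₁ = f₂₂ = 1.833/EI and f₁₂ = f₂₁ = 0.9167/EI.
Compatibility — zero rotation at each built-in end:
  1.833 M_X + 0.9167 M_Y = 128.6
  0.9167 M_X + 1.833 M_Y = 137
Solving the pair gives M_X = 43.74 kN·m and M_Y = 52.84 kN·m (hogging).

M_Y = 52.84 kN·m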